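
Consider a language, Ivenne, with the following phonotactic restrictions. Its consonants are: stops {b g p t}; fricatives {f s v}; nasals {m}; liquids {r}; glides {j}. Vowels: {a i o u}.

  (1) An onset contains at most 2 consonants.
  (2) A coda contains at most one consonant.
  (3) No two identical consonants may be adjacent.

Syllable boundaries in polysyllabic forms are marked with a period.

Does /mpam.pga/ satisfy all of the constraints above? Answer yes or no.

yes

/mpam.pga/ — σ1 onset /mp/ (2C), coda /m/ ok; σ2 onset /pg/ (2C), coda /∅/ ok → permitted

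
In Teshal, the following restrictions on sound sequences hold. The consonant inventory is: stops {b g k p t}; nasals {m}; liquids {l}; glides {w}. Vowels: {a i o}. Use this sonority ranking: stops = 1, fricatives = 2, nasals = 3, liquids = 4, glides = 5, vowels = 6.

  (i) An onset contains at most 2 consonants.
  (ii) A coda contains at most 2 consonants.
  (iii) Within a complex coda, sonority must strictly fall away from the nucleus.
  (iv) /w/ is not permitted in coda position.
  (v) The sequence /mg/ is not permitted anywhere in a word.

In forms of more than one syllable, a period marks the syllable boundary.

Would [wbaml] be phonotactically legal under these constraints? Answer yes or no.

[wbaml] — violates constraint (iii): syllable 1 coda /ml/: /m/ (nasal, 3) → /l/ (liquid, 4) does not fall → phonotactically illegal

no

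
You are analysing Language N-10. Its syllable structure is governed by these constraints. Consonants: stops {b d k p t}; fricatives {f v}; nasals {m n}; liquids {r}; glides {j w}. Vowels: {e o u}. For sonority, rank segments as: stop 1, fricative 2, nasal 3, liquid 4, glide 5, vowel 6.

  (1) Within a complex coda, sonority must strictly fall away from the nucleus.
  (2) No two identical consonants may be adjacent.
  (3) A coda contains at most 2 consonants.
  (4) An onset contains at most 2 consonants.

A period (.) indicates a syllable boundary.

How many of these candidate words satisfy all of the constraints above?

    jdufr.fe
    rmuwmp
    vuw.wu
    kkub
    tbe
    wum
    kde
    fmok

4

jdufr.fe — violates constraint 1: syllable 1 coda /fr/: /f/ (fricative, 2) → /r/ (liquid, 4) does not fall → ill-formed
rmuwmp — violates constraint 3: syllable 1 coda /wmp/ has 3 consonants (> 2) → ill-formed
vuw.wu — violates constraint 2: adjacent identical consonants /ww/ → ill-formed
kkub — violates constraint 2: adjacent identical consonants /kk/ → ill-formed
tbe — σ1 onset /tb/ (2C), coda /∅/ ok → well-formed
wum — σ1 onset /w/, coda /m/ ok → well-formed
kde — σ1 onset /kd/ (2C), coda /∅/ ok → well-formed
fmok — σ1 onset /fm/ (2C), coda /k/ ok → well-formed
Well-formed: tbe, wum, kde, fmok → 4.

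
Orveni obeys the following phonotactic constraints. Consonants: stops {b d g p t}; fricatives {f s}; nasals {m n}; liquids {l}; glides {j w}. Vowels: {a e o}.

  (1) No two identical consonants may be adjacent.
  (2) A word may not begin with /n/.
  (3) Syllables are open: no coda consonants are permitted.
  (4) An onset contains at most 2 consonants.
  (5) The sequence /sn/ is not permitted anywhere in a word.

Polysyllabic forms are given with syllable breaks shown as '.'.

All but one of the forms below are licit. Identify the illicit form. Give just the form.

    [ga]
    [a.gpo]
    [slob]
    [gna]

[ga] — σ1 onset /g/, coda /∅/ ok → licit
[a.gpo] — σ1 onset /∅/, coda /∅/ ok; σ2 onset /gp/ (2C), coda /∅/ ok → licit
[slob] — violates constraint 3: syllable 1 coda /b/ has 1 consonant (> 0) → illicit
[gna] — σ1 onset /gn/ (2C), coda /∅/ ok → licit

[slob]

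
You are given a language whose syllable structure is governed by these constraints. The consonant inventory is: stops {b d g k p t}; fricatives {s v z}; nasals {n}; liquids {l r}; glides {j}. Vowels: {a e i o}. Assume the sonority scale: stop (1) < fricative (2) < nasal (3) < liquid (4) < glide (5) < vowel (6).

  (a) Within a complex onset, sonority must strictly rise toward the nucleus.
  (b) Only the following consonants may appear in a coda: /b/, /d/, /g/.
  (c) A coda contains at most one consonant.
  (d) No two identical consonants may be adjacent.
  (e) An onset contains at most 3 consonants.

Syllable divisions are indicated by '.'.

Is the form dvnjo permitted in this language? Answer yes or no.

no

dvnjo — violates constraint (e): syllable 1 onset /dvnj/ has 4 consonants (> 3) → not permitted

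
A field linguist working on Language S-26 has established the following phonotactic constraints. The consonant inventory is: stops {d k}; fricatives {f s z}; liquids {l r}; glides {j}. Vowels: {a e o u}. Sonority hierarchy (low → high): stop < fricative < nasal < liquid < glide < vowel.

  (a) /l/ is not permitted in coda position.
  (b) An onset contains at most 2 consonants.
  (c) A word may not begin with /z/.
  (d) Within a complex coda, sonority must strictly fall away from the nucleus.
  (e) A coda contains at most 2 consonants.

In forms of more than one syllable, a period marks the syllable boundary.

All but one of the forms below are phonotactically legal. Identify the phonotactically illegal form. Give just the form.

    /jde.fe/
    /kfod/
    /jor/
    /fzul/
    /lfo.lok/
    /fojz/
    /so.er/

/jde.fe/ — σ1 onset /jd/ (2C), coda /∅/ ok; σ2 onset /f/, coda /∅/ ok → phonotactically legal
/kfod/ — σ1 onset /kf/ (2C), coda /d/ ok → phonotactically legal
/jor/ — σ1 onset /j/, coda /r/ ok → phonotactically legal
/fzul/ — violates constraint (a): syllable 1 coda contains /l/ → phonotactically illegal
/lfo.lok/ — σ1 onset /lf/ (2C), coda /∅/ ok; σ2 onset /l/, coda /k/ ok → phonotactically legal
/fojz/ — σ1 onset /f/, coda /jz/ (5→2 falls) ok → phonotactically legal
/so.er/ — σ1 onset /s/, coda /∅/ ok; σ2 onset /∅/, coda /r/ ok → phonotactically legal

/fzul/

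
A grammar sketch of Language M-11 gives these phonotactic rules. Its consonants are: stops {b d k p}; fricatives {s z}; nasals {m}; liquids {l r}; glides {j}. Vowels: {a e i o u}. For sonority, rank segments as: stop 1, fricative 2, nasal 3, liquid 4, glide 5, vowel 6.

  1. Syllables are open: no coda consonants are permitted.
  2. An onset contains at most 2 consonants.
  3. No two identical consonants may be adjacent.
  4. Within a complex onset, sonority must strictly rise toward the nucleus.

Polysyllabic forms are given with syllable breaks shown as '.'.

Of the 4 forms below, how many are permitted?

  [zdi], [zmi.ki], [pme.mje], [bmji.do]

2

[zdi] — violates constraint 4: syllable 1 onset /zd/: /z/ (fricative, 2) → /d/ (stop, 1) does not rise → not permitted
[zmi.ki] — σ1 onset /zm/ (2→3 rises), coda /∅/ ok; σ2 onset /k/, coda /∅/ ok → permitted
[pme.mje] — σ1 onset /pm/ (1→3 rises), coda /∅/ ok; σ2 onset /mj/ (3→5 rises), coda /∅/ ok → permitted
[bmji.do] — violates constraint 2: syllable 1 onset /bmj/ has 3 consonants (> 2) → not permitted
Permitted: [zmi.ki], [pme.mje] → 2.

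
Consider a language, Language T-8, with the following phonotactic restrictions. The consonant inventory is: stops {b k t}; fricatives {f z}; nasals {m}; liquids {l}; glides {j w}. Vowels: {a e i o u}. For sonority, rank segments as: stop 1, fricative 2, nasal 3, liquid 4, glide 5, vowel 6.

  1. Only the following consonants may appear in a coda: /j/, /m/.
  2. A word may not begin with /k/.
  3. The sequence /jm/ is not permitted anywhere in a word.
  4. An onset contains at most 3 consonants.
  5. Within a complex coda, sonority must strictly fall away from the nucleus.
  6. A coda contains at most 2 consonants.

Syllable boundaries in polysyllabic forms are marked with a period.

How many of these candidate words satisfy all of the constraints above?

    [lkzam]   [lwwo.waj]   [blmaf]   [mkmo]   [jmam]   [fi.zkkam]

4

[lkzam] — σ1 onset /lkz/ (3C), coda /m/ ok → well-formed
[lwwo.waj] — σ1 onset /lww/ (3C), coda /∅/ ok; σ2 onset /w/, coda /j/ ok → well-formed
[blmaf] — violates constraint 1: syllable 1 coda contains /f/, which is not a licensed coda consonant → ill-formed
[mkmo] — σ1 onset /mkm/ (3C), coda /∅/ ok → well-formed
[jmam] — violates constraint 3: contains banned sequence /jm/ → ill-formed
[fi.zkkam] — σ1 onset /f/, coda /∅/ ok; σ2 onset /zkk/ (3C), coda /m/ ok → well-formed
Well-formed: [lkzam], [lwwo.waj], [mkmo], [fi.zkkam] → 4.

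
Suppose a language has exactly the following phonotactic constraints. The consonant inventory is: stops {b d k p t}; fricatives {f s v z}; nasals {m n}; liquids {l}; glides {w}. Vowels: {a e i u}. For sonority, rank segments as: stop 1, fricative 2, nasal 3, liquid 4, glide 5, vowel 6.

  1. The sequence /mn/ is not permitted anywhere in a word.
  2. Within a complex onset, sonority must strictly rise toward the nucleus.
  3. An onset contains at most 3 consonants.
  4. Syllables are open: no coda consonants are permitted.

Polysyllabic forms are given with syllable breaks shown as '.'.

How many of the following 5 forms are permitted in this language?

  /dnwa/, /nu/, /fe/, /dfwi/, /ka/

/dnwa/ — σ1 onset /dnw/ (1→3→5 rises), coda /∅/ ok → permitted
/nu/ — σ1 onset /n/, coda /∅/ ok → permitted
/fe/ — σ1 onset /f/, coda /∅/ ok → permitted
/dfwi/ — σ1 onset /dfw/ (1→2→5 rises), coda /∅/ ok → permitted
/ka/ — σ1 onset /k/, coda /∅/ ok → permitted
Permitted: /dnwa/, /nu/, /fe/, /dfwi/, /ka/ → 5.

5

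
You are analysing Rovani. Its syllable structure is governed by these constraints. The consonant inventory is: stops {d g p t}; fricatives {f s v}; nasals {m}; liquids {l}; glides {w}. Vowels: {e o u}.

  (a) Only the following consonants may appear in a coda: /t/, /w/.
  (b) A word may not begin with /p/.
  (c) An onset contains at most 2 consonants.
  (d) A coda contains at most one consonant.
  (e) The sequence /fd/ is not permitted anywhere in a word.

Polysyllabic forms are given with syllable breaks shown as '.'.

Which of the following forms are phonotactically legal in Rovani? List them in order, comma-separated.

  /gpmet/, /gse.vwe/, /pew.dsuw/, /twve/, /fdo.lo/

/gse.vwe/

/gpmet/ — violates constraint (c): syllable 1 onset /gpm/ has 3 consonants (> 2) → phonotactically illegal
/gse.vwe/ — σ1 onset /gs/ (2C), coda /∅/ ok; σ2 onset /vw/ (2C), coda /∅/ ok → phonotactically legal
/pew.dsuw/ — violates constraint (b): word begins with /p/ → phonotactically illegal
/twve/ — violates constraint (c): syllable 1 onset /twv/ has 3 consonants (> 2) → phonotactically illegal
/fdo.lo/ — violates constraint (e): contains banned sequence /fd/ → phonotactically illegal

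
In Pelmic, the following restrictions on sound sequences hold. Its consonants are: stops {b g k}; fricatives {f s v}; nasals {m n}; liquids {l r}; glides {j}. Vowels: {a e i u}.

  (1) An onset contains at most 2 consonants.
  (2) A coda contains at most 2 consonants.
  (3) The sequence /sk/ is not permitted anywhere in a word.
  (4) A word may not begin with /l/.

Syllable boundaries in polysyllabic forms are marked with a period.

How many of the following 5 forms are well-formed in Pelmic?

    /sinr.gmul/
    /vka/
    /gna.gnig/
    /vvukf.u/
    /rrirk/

/sinr.gmul/ — σ1 onset /s/, coda /nr/ (2C) ok; σ2 onset /gm/ (2C), coda /l/ ok → well-formed
/vka/ — σ1 onset /vk/ (2C), coda /∅/ ok → well-formed
/gna.gnig/ — σ1 onset /gn/ (2C), coda /∅/ ok; σ2 onset /gn/ (2C), coda /g/ ok → well-formed
/vvukf.u/ — σ1 onset /vv/ (2C), coda /kf/ (2C) ok; σ2 onset /∅/, coda /∅/ ok → well-formed
/rrirk/ — σ1 onset /rr/ (2C), coda /rk/ (2C) ok → well-formed
Well-formed: /sinr.gmul/, /vka/, /gna.gnig/, /vvukf.u/, /rrirk/ → 5.

5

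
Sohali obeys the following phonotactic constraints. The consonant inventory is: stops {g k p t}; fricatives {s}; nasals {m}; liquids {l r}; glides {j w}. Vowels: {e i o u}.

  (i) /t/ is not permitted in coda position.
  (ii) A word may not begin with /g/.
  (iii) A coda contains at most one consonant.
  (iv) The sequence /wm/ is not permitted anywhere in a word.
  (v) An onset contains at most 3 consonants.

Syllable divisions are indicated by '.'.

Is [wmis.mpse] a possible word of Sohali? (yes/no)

no

[wmis.mpse] — violates constraint (iv): contains banned sequence /wm/ → phonotactically illegal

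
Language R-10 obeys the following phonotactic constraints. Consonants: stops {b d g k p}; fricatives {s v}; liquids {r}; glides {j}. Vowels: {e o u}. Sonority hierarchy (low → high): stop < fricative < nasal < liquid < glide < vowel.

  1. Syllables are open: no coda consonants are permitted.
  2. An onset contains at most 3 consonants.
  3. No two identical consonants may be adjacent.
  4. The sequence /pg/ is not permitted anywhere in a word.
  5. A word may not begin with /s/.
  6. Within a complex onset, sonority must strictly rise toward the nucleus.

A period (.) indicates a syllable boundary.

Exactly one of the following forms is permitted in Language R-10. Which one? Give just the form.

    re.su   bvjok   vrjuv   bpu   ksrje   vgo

re.su

re.su — σ1 onset /r/, coda /∅/ ok; σ2 onset /s/, coda /∅/ ok → permitted
bvjok — violates constraint 1: syllable 1 coda /k/ has 1 consonant (> 0) → not permitted
vrjuv — violates constraint 1: syllable 1 coda /v/ has 1 consonant (> 0) → not permitted
bpu — violates constraint 6: syllable 1 onset /bp/: /b/ (stop, 1) → /p/ (stop, 1) does not rise → not permitted
ksrje — violates constraint 2: syllable 1 onset /ksrj/ has 4 consonants (> 3) → not permitted
vgo — violates constraint 6: syllable 1 onset /vg/: /v/ (fricative, 2) → /g/ (stop, 1) does not rise → not permitted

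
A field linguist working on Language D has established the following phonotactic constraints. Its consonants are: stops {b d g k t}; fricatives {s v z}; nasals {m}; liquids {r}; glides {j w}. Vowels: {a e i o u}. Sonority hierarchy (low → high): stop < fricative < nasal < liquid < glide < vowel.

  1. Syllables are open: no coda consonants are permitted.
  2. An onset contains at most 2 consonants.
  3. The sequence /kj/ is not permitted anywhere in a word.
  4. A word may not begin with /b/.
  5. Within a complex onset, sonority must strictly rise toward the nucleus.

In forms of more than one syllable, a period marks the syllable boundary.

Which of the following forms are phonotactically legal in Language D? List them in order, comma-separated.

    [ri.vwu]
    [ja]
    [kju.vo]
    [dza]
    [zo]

[ri.vwu] — σ1 onset /r/, coda /∅/ ok; σ2 onset /vw/ (2→5 rises), coda /∅/ ok → phonotactically legal
[ja] — σ1 onset /j/, coda /∅/ ok → phonotactically legal
[kju.vo] — violates constraint 3: contains banned sequence /kj/ → phonotactically illegal
[dza] — σ1 onset /dz/ (1→2 rises), coda /∅/ ok → phonotactically legal
[zo] — σ1 onset /z/, coda /∅/ ok → phonotactically legal

[ri.vwu], [ja], [dza], [zo]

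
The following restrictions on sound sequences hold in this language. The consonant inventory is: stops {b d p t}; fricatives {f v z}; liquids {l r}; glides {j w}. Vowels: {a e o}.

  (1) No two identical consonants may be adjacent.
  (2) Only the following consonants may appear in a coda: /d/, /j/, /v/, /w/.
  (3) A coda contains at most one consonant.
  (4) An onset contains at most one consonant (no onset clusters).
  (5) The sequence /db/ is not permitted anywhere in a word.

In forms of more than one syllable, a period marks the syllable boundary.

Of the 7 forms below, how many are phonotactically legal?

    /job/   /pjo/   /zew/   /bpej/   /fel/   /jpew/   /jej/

/job/ — violates constraint 2: syllable 1 coda contains /b/, which is not a licensed coda consonant → phonotactically illegal
/pjo/ — violates constraint 4: syllable 1 onset /pj/ has 2 consonants (> 1) → phonotactically illegal
/zew/ — σ1 onset /z/, coda /w/ ok → phonotactically legal
/bpej/ — violates constraint 4: syllable 1 onset /bp/ has 2 consonants (> 1) → phonotactically illegal
/fel/ — violates constraint 2: syllable 1 coda contains /l/, which is not a licensed coda consonant → phonotactically illegal
/jpew/ — violates constraint 4: syllable 1 onset /jp/ has 2 consonants (> 1) → phonotactically illegal
/jej/ — σ1 onset /j/, coda /j/ ok → phonotactically legal
Phonotactically legal: /zew/, /jej/ → 2.

2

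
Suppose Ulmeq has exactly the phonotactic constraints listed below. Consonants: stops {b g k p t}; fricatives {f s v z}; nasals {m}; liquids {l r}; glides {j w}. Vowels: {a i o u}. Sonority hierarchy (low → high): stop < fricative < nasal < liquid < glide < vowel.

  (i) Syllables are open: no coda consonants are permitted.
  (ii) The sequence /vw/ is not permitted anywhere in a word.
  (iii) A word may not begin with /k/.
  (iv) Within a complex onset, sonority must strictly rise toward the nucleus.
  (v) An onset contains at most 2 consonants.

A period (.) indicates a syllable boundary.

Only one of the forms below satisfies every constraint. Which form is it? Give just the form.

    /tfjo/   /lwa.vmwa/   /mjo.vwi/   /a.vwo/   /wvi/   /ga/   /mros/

/tfjo/ — violates constraint (v): syllable 1 onset /tfj/ has 3 consonants (> 2) → ill-formed
/lwa.vmwa/ — violates constraint (v): syllable 2 onset /vmw/ has 3 consonants (> 2) → ill-formed
/mjo.vwi/ — violates constraint (ii): contains banned sequence /vw/ → ill-formed
/a.vwo/ — violates constraint (ii): contains banned sequence /vw/ → ill-formed
/wvi/ — violates constraint (iv): syllable 1 onset /wv/: /w/ (glide, 5) → /v/ (fricative, 2) does not rise → ill-formed
/ga/ — σ1 onset /g/, coda /∅/ ok → well-formed
/mros/ — violates constraint (i): syllable 1 coda /s/ has 1 consonant (> 0) → ill-formed

/ga/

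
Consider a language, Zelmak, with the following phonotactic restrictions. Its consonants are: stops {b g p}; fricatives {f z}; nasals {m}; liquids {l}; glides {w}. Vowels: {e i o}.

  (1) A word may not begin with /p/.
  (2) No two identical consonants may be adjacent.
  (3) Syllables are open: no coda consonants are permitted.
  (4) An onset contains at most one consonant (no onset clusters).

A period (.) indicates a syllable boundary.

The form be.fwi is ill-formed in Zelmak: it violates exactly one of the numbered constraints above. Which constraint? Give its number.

4

be.fwi: syllable 2 onset /fw/ has 2 consonants (> 1).
This is a violation of constraint 4: "An onset contains at most one consonant (no onset clusters)."
The remaining constraints (1, 2, 3) are satisfied.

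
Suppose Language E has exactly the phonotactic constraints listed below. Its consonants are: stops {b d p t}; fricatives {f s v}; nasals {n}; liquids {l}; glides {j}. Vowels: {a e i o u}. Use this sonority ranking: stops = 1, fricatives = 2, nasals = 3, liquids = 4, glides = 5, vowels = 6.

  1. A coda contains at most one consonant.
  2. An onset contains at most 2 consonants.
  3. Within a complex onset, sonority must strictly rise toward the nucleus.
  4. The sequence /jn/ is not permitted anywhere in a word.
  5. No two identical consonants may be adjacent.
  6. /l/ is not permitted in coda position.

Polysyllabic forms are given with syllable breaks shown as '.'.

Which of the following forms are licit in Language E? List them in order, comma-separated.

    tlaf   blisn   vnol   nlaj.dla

tlaf — σ1 onset /tl/ (1→4 rises), coda /f/ ok → licit
blisn — violates constraint 1: syllable 1 coda /sn/ has 2 consonants (> 1) → illicit
vnol — violates constraint 6: syllable 1 coda contains /l/ → illicit
nlaj.dla — σ1 onset /nl/ (3→4 rises), coda /j/ ok; σ2 onset /dl/ (1→4 rises), coda /∅/ ok → licit

tlaf, nlaj.dla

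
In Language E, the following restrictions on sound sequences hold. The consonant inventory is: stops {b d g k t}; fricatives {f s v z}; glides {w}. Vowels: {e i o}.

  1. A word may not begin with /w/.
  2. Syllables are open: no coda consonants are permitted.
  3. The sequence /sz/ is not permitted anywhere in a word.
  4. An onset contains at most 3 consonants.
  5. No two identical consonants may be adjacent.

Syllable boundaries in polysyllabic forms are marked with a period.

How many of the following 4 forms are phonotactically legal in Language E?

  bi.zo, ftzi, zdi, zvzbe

bi.zo — σ1 onset /b/, coda /∅/ ok; σ2 onset /z/, coda /∅/ ok → phonotactically legal
ftzi — σ1 onset /ftz/ (3C), coda /∅/ ok → phonotactically legal
zdi — σ1 onset /zd/ (2C), coda /∅/ ok → phonotactically legal
zvzbe — violates constraint 4: syllable 1 onset /zvzb/ has 4 consonants (> 3) → phonotactically illegal
Phonotactically legal: bi.zo, ftzi, zdi → 3.

3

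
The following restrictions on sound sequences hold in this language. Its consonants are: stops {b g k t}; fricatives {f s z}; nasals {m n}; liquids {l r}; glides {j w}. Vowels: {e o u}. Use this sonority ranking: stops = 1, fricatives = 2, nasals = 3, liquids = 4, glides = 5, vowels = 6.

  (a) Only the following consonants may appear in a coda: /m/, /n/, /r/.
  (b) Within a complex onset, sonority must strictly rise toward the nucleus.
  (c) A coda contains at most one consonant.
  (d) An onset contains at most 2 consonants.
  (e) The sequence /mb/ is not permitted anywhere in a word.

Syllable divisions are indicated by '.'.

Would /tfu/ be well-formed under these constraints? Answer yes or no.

/tfu/ — σ1 onset /tf/ (1→2 rises), coda /∅/ ok → well-formed

yes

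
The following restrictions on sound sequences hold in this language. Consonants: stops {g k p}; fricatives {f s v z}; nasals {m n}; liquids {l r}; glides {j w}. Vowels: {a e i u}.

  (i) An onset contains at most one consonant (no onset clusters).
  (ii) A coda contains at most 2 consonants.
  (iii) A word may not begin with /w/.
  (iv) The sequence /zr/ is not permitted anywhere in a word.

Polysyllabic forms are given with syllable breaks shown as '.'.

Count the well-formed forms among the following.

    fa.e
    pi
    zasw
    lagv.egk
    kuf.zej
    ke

6

fa.e — σ1 onset /f/, coda /∅/ ok; σ2 onset /∅/, coda /∅/ ok → well-formed
pi — σ1 onset /p/, coda /∅/ ok → well-formed
zasw — σ1 onset /z/, coda /sw/ (2C) ok → well-formed
lagv.egk — σ1 onset /l/, coda /gv/ (2C) ok; σ2 onset /∅/, coda /gk/ (2C) ok → well-formed
kuf.zej — σ1 onset /k/, coda /f/ ok; σ2 onset /z/, coda /j/ ok → well-formed
ke — σ1 onset /k/, coda /∅/ ok → well-formed
Well-formed: fa.e, pi, zasw, lagv.egk, kuf.zej, ke → 6.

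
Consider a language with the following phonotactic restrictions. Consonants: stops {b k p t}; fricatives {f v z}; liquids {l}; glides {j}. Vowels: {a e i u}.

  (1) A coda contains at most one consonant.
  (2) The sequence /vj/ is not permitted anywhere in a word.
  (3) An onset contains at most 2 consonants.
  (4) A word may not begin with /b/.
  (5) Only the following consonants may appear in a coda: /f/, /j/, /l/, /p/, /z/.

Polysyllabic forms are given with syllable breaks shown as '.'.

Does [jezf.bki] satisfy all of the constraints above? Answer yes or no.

[jezf.bki] — violates constraint 1: syllable 1 coda /zf/ has 2 consonants (> 1) → ill-formed

no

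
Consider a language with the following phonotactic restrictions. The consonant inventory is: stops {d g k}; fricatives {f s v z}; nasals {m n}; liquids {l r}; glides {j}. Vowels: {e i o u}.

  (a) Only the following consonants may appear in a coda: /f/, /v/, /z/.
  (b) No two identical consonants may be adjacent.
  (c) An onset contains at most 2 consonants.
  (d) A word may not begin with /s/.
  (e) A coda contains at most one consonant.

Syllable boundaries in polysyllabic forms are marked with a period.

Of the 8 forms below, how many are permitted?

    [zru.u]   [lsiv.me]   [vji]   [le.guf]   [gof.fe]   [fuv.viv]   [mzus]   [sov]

4

[zru.u] — σ1 onset /zr/ (2C), coda /∅/ ok; σ2 onset /∅/, coda /∅/ ok → permitted
[lsiv.me] — σ1 onset /ls/ (2C), coda /v/ ok; σ2 onset /m/, coda /∅/ ok → permitted
[vji] — σ1 onset /vj/ (2C), coda /∅/ ok → permitted
[le.guf] — σ1 onset /l/, coda /∅/ ok; σ2 onset /g/, coda /f/ ok → permitted
[gof.fe] — violates constraint (b): adjacent identical consonants /ff/ → not permitted
[fuv.viv] — violates constraint (b): adjacent identical consonants /vv/ → not permitted
[mzus] — violates constraint (a): syllable 1 coda contains /s/, which is not a licensed coda consonant → not permitted
[sov] — violates constraint (d): word begins with /s/ → not permitted
Permitted: [zru.u], [lsiv.me], [vji], [le.guf] → 4.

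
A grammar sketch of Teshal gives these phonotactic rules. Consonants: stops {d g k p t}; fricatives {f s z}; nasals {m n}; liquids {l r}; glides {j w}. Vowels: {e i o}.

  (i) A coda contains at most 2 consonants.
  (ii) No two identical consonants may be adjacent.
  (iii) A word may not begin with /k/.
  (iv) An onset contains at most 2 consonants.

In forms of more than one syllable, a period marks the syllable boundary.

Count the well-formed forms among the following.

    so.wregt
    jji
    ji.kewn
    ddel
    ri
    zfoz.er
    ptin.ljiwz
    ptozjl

so.wregt — σ1 onset /s/, coda /∅/ ok; σ2 onset /wr/ (2C), coda /gt/ (2C) ok → well-formed
jji — violates constraint (ii): adjacent identical consonants /jj/ → ill-formed
ji.kewn — σ1 onset /j/, coda /∅/ ok; σ2 onset /k/, coda /wn/ (2C) ok → well-formed
ddel — violates constraint (ii): adjacent identical consonants /dd/ → ill-formed
ri — σ1 onset /r/, coda /∅/ ok → well-formed
zfoz.er — σ1 onset /zf/ (2C), coda /z/ ok; σ2 onset /∅/, coda /r/ ok → well-formed
ptin.ljiwz — σ1 onset /pt/ (2C), coda /n/ ok; σ2 onset /lj/ (2C), coda /wz/ (2C) ok → well-formed
ptozjl — violates constraint (i): syllable 1 coda /zjl/ has 3 consonants (> 2) → ill-formed
Well-formed: so.wregt, ji.kewn, ri, zfoz.er, ptin.ljiwz → 5.

5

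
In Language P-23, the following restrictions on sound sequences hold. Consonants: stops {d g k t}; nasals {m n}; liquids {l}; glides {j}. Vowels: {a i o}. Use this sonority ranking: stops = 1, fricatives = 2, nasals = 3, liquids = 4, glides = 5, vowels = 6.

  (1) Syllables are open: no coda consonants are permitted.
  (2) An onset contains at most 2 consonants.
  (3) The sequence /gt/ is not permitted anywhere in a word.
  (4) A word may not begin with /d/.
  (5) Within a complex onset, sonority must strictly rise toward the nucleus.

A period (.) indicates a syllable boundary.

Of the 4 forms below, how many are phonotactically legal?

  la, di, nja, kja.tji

3

la — σ1 onset /l/, coda /∅/ ok → phonotactically legal
di — violates constraint 4: word begins with /d/ → phonotactically illegal
nja — σ1 onset /nj/ (3→5 rises), coda /∅/ ok → phonotactically legal
kja.tji — σ1 onset /kj/ (1→5 rises), coda /∅/ ok; σ2 onset /tj/ (1→5 rises), coda /∅/ ok → phonotactically legal
Phonotactically legal: la, nja, kja.tji → 3.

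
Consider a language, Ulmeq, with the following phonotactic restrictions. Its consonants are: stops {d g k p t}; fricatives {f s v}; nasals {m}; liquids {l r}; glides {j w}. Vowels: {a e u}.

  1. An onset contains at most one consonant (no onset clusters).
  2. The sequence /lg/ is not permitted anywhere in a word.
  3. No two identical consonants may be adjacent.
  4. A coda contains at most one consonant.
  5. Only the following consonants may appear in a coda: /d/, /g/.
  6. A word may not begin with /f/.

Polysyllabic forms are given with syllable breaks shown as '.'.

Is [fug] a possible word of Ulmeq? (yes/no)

no

[fug] — violates constraint 6: word begins with /f/ → not permitted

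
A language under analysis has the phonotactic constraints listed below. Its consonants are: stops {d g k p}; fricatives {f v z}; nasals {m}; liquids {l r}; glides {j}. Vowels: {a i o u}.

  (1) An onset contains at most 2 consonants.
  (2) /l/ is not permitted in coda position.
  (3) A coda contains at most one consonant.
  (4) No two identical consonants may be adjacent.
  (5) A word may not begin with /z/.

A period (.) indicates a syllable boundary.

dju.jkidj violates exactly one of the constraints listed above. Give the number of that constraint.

dju.jkidj: syllable 2 coda /dj/ has 2 consonants (> 1).
This is a violation of constraint 3: "A coda contains at most one consonant."
The remaining constraints (1, 2, 4, 5) are satisfied.

3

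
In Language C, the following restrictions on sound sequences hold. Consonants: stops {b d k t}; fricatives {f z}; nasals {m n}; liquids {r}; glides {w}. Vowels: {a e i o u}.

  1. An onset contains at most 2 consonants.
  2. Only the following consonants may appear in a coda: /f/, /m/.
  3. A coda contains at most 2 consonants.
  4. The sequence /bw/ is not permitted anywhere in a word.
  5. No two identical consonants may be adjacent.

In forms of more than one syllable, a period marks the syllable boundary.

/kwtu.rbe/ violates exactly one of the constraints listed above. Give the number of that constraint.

1

/kwtu.rbe/: syllable 1 onset /kwt/ has 3 consonants (> 2).
This is a violation of constraint 1: "An onset contains at most 2 consonants."
The remaining constraints (2, 3, 4, 5) are satisfied.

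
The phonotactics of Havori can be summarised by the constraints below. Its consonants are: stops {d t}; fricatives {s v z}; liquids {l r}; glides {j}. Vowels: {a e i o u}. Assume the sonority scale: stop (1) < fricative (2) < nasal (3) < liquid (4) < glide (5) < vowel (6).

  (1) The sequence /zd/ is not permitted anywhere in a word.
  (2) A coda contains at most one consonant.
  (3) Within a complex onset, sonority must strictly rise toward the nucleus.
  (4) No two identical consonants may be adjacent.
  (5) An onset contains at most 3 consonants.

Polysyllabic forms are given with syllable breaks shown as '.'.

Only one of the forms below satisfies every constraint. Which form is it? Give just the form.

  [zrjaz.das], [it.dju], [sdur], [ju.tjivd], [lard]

[it.dju]

[zrjaz.das] — violates constraint 1: contains banned sequence /zd/ → illicit
[it.dju] — σ1 onset /∅/, coda /t/ ok; σ2 onset /dj/ (1→5 rises), coda /∅/ ok → licit
[sdur] — violates constraint 3: syllable 1 onset /sd/: /s/ (fricative, 2) → /d/ (stop, 1) does not rise → illicit
[ju.tjivd] — violates constraint 2: syllable 2 coda /vd/ has 2 consonants (> 1) → illicit
[lard] — violates constraint 2: syllable 1 coda /rd/ has 2 consonants (> 1) → illicit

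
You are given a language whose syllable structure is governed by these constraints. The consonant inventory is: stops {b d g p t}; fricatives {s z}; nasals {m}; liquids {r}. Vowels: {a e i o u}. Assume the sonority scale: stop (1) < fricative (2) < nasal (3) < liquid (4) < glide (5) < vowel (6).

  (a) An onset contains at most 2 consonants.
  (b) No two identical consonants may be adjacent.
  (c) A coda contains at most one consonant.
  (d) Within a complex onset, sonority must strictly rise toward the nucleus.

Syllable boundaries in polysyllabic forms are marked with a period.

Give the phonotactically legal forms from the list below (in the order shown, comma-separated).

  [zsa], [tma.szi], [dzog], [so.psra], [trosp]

[zsa] — violates constraint (d): syllable 1 onset /zs/: /z/ (fricative, 2) → /s/ (fricative, 2) does not rise → phonotactically illegal
[tma.szi] — violates constraint (d): syllable 2 onset /sz/: /s/ (fricative, 2) → /z/ (fricative, 2) does not rise → phonotactically illegal
[dzog] — σ1 onset /dz/ (1→2 rises), coda /g/ ok → phonotactically legal
[so.psra] — violates constraint (a): syllable 2 onset /psr/ has 3 consonants (> 2) → phonotactically illegal
[trosp] — violates constraint (c): syllable 1 coda /sp/ has 2 consonants (> 1) → phonotactically illegal

[dzog]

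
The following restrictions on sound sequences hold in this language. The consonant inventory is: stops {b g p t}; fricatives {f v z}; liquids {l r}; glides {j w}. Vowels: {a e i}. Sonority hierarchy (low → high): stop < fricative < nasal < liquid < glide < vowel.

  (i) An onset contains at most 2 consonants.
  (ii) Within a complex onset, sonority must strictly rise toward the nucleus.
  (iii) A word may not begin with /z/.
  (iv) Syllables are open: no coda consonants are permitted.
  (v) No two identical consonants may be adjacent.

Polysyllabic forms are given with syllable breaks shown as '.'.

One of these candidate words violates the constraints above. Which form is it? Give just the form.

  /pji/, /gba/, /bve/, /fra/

/gba/

/pji/ — σ1 onset /pj/ (1→5 rises), coda /∅/ ok → phonotactically legal
/gba/ — violates constraint (ii): syllable 1 onset /gb/: /g/ (stop, 1) → /b/ (stop, 1) does not rise → phonotactically illegal
/bve/ — σ1 onset /bv/ (1→2 rises), coda /∅/ ok → phonotactically legal
/fra/ — σ1 onset /fr/ (2→4 rises), coda /∅/ ok → phonotactically legal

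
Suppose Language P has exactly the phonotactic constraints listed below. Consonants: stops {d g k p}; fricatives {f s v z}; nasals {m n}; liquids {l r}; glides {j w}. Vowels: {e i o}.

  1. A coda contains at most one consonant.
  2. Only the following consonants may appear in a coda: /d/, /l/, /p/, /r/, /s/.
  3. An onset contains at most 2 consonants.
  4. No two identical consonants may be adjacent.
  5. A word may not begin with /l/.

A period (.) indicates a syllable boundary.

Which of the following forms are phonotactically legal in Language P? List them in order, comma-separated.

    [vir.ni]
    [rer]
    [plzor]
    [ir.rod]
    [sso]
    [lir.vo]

[vir.ni], [rer]

[vir.ni] — σ1 onset /v/, coda /r/ ok; σ2 onset /n/, coda /∅/ ok → phonotactically legal
[rer] — σ1 onset /r/, coda /r/ ok → phonotactically legal
[plzor] — violates constraint 3: syllable 1 onset /plz/ has 3 consonants (> 2) → phonotactically illegal
[ir.rod] — violates constraint 4: adjacent identical consonants /rr/ → phonotactically illegal
[sso] — violates constraint 4: adjacent identical consonants /ss/ → phonotactically illegal
[lir.vo] — violates constraint 5: word begins with /l/ → phonotactically illegal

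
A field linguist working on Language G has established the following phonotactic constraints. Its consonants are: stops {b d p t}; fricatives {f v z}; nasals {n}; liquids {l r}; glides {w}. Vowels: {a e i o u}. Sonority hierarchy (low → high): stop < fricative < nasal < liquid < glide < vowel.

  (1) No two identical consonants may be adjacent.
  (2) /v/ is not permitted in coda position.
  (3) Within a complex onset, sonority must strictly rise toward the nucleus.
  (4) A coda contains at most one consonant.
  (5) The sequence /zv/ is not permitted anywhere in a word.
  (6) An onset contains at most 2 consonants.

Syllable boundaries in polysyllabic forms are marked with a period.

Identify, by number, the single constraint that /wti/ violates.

3

/wti/: syllable 1 onset /wt/: /w/ (glide, 5) → /t/ (stop, 1) does not rise.
This is a violation of constraint 3: "Within a complex onset, sonority must strictly rise toward the nucleus."
The remaining constraints (1, 2, 4, 5, 6) are satisfied.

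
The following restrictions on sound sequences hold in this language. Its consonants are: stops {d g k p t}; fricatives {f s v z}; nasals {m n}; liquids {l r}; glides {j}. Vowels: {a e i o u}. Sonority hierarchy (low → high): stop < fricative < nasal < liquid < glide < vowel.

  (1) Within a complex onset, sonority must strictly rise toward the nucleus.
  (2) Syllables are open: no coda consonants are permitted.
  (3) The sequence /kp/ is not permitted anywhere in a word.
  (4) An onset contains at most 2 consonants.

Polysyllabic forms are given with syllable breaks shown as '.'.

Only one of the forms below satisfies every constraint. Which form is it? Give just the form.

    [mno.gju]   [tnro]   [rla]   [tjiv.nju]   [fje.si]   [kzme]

[mno.gju] — violates constraint 1: syllable 1 onset /mn/: /m/ (nasal, 3) → /n/ (nasal, 3) does not rise → ill-formed
[tnro] — violates constraint 4: syllable 1 onset /tnr/ has 3 consonants (> 2) → ill-formed
[rla] — violates constraint 1: syllable 1 onset /rl/: /r/ (liquid, 4) → /l/ (liquid, 4) does not rise → ill-formed
[tjiv.nju] — violates constraint 2: syllable 1 coda /v/ has 1 consonant (> 0) → ill-formed
[fje.si] — σ1 onset /fj/ (2→5 rises), coda /∅/ ok; σ2 onset /s/, coda /∅/ ok → well-formed
[kzme] — violates constraint 4: syllable 1 onset /kzm/ has 3 consonants (> 2) → ill-formed

[fje.si]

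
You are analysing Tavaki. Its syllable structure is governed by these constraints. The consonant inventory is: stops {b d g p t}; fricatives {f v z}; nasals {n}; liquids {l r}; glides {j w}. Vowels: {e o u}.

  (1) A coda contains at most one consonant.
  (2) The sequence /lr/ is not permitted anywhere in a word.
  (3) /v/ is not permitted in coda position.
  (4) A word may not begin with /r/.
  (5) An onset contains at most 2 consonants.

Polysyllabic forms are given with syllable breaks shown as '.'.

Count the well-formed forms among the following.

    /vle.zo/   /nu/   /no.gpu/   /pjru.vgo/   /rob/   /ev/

/vle.zo/ — σ1 onset /vl/ (2C), coda /∅/ ok; σ2 onset /z/, coda /∅/ ok → well-formed
/nu/ — σ1 onset /n/, coda /∅/ ok → well-formed
/no.gpu/ — σ1 onset /n/, coda /∅/ ok; σ2 onset /gp/ (2C), coda /∅/ ok → well-formed
/pjru.vgo/ — violates constraint 5: syllable 1 onset /pjr/ has 3 consonants (> 2) → ill-formed
/rob/ — violates constraint 4: word begins with /r/ → ill-formed
/ev/ — violates constraint 3: syllable 1 coda contains /v/ → ill-formed
Well-formed: /vle.zo/, /nu/, /no.gpu/ → 3.

3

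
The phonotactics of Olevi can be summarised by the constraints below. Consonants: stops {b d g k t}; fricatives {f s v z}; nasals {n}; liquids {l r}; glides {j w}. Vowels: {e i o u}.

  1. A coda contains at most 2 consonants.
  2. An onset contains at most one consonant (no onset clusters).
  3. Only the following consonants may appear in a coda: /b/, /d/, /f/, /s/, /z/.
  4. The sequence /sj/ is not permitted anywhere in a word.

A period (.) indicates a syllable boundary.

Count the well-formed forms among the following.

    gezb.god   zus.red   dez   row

3

gezb.god — σ1 onset /g/, coda /zb/ (2C) ok; σ2 onset /g/, coda /d/ ok → well-formed
zus.red — σ1 onset /z/, coda /s/ ok; σ2 onset /r/, coda /d/ ok → well-formed
dez — σ1 onset /d/, coda /z/ ok → well-formed
row — violates constraint 3: syllable 1 coda contains /w/, which is not a licensed coda consonant → ill-formed
Well-formed: gezb.god, zus.red, dez → 3.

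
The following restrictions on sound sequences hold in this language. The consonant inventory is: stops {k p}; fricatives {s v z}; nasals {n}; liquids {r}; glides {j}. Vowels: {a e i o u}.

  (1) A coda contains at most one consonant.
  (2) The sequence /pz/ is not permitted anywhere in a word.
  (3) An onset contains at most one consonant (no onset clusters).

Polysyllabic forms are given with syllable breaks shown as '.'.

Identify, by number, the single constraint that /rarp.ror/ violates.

/rarp.ror/: syllable 1 coda /rp/ has 2 consonants (> 1).
This is a violation of constraint 1: "A coda contains at most one consonant."
The remaining constraints (2, 3) are satisfied.

1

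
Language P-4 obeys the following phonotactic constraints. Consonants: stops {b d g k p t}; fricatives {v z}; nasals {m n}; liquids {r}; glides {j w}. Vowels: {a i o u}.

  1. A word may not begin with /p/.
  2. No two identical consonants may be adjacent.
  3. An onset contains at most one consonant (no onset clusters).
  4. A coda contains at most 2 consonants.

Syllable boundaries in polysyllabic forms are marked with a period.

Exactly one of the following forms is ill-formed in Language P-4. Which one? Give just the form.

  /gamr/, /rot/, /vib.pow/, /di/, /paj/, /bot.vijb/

/gamr/ — σ1 onset /g/, coda /mr/ (2C) ok → well-formed
/rot/ — σ1 onset /r/, coda /t/ ok → well-formed
/vib.pow/ — σ1 onset /v/, coda /b/ ok; σ2 onset /p/, coda /w/ ok → well-formed
/di/ — σ1 onset /d/, coda /∅/ ok → well-formed
/paj/ — violates constraint 1: word begins with /p/ → ill-formed
/bot.vijb/ — σ1 onset /b/, coda /t/ ok; σ2 onset /v/, coda /jb/ (2C) ok → well-formed

/paj/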